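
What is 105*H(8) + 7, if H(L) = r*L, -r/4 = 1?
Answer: -3353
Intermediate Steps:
r = -4 (r = -4*1 = -4)
H(L) = -4*L
105*H(8) + 7 = 105*(-4*8) + 7 = 105*(-32) + 7 = -3360 + 7 = -3353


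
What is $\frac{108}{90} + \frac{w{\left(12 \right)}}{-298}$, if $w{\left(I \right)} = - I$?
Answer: $\frac{924}{745} \approx 1.2403$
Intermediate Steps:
$\frac{108}{90} + \frac{w{\left(12 \right)}}{-298} = \frac{108}{90} + \frac{\left(-1\right) 12}{-298} = 108 \cdot \frac{1}{90} - - \frac{6}{149} = \frac{6}{5} + \frac{6}{149} = \frac{924}{745}$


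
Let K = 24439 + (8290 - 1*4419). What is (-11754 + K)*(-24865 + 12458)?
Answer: -205410292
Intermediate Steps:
K = 28310 (K = 24439 + (8290 - 4419) = 24439 + 3871 = 28310)
(-11754 + K)*(-24865 + 12458) = (-11754 + 28310)*(-24865 + 12458) = 16556*(-12407) = -205410292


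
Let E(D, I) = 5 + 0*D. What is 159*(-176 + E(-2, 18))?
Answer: -27189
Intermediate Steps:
E(D, I) = 5 (E(D, I) = 5 + 0 = 5)
159*(-176 + E(-2, 18)) = 159*(-176 + 5) = 159*(-171) = -27189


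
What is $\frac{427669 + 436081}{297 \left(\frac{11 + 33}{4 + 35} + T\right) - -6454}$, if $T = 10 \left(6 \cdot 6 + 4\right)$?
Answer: $\frac{5614375}{816329} \approx 6.8776$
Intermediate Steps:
$T = 400$ ($T = 10 \left(36 + 4\right) = 10 \cdot 40 = 400$)
$\frac{427669 + 436081}{297 \left(\frac{11 + 33}{4 + 35} + T\right) - -6454} = \frac{427669 + 436081}{297 \left(\frac{11 + 33}{4 + 35} + 400\right) - -6454} = \frac{863750}{297 \left(\frac{44}{39} + 400\right) + \left(-76123 + 82577\right)} = \frac{863750}{297 \left(44 \cdot \frac{1}{39} + 400\right) + 6454} = \frac{863750}{297 \left(\frac{44}{39} + 400\right) + 6454} = \frac{863750}{297 \cdot \frac{15644}{39} + 6454} = \frac{863750}{\frac{1548756}{13} + 6454} = \frac{863750}{\frac{1632658}{13}} = 863750 \cdot \frac{13}{1632658} = \frac{5614375}{816329}$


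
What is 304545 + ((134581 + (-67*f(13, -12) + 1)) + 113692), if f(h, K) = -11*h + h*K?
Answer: 572852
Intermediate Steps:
f(h, K) = -11*h + K*h
304545 + ((134581 + (-67*f(13, -12) + 1)) + 113692) = 304545 + ((134581 + (-871*(-11 - 12) + 1)) + 113692) = 304545 + ((134581 + (-871*(-23) + 1)) + 113692) = 304545 + ((134581 + (-67*(-299) + 1)) + 113692) = 304545 + ((134581 + (20033 + 1)) + 113692) = 304545 + ((134581 + 20034) + 113692) = 304545 + (154615 + 113692) = 304545 + 268307 = 572852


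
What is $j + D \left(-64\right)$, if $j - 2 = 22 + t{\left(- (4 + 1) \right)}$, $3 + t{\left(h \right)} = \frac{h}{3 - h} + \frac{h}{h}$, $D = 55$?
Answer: $- \frac{27989}{8} \approx -3498.6$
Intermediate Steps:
$t{\left(h \right)} = -2 + \frac{h}{3 - h}$ ($t{\left(h \right)} = -3 + \left(\frac{h}{3 - h} + \frac{h}{h}\right) = -3 + \left(\frac{h}{3 - h} + 1\right) = -3 + \left(1 + \frac{h}{3 - h}\right) = -2 + \frac{h}{3 - h}$)
$j = \frac{171}{8}$ ($j = 2 + \left(22 + \frac{3 \left(2 - - (4 + 1)\right)}{-3 - \left(4 + 1\right)}\right) = 2 + \left(22 + \frac{3 \left(2 - \left(-1\right) 5\right)}{-3 - 5}\right) = 2 + \left(22 + \frac{3 \left(2 - -5\right)}{-3 - 5}\right) = 2 + \left(22 + \frac{3 \left(2 + 5\right)}{-8}\right) = 2 + \left(22 + 3 \left(- \frac{1}{8}\right) 7\right) = 2 + \left(22 - \frac{21}{8}\right) = 2 + \frac{155}{8} = \frac{171}{8} \approx 21.375$)
$j + D \left(-64\right) = \frac{171}{8} + 55 \left(-64\right) = \frac{171}{8} - 3520 = - \frac{27989}{8}$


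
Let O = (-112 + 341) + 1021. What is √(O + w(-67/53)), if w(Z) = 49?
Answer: √1299 ≈ 36.042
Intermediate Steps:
O = 1250 (O = 229 + 1021 = 1250)
√(O + w(-67/53)) = √(1250 + 49) = √1299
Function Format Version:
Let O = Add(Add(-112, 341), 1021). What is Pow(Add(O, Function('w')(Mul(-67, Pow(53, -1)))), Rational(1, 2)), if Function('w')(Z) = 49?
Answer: Pow(1299, Rational(1, 2)) ≈ 36.042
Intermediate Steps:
O = 1250 (O = Add(229, 1021) = 1250)
Pow(Add(O, Function('w')(Mul(-67, Pow(53, -1)))), Rational(1, 2)) = Pow(Add(1250, 49), Rational(1, 2)) = Pow(1299, Rational(1, 2))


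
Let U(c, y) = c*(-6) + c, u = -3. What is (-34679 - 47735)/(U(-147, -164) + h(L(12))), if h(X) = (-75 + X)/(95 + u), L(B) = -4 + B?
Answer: -7582088/67553 ≈ -112.24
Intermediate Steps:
U(c, y) = -5*c (U(c, y) = -6*c + c = -5*c)
h(X) = -75/92 + X/92 (h(X) = (-75 + X)/(95 - 3) = (-75 + X)/92 = (-75 + X)*(1/92) = -75/92 + X/92)
(-34679 - 47735)/(U(-147, -164) + h(L(12))) = (-34679 - 47735)/(-5*(-147) + (-75/92 + (-4 + 12)/92)) = -82414/(735 + (-75/92 + (1/92)*8)) = -82414/(735 + (-75/92 + 2/23)) = -82414/(735 - 67/92) = -82414/67553/92 = -82414*92/67553 = -7582088/67553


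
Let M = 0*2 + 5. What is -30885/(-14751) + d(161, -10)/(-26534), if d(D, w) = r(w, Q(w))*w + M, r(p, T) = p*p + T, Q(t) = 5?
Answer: 278305795/130467678 ≈ 2.1331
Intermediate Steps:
r(p, T) = T + p² (r(p, T) = p² + T = T + p²)
M = 5 (M = 0 + 5 = 5)
d(D, w) = 5 + w*(5 + w²) (d(D, w) = (5 + w²)*w + 5 = w*(5 + w²) + 5 = 5 + w*(5 + w²))
-30885/(-14751) + d(161, -10)/(-26534) = -30885/(-14751) + (5 - 10*(5 + (-10)²))/(-26534) = -30885*(-1/14751) + (5 - 10*(5 + 100))*(-1/26534) = 10295/4917 + (5 - 10*105)*(-1/26534) = 10295/4917 + (5 - 1050)*(-1/26534) = 10295/4917 - 1045*(-1/26534) = 10295/4917 + 1045/26534 = 278305795/130467678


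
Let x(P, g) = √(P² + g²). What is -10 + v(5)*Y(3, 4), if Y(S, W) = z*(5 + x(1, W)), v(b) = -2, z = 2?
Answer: -30 - 4*√17 ≈ -46.492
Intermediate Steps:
Y(S, W) = 10 + 2*√(1 + W²) (Y(S, W) = 2*(5 + √(1² + W²)) = 2*(5 + √(1 + W²)) = 10 + 2*√(1 + W²))
-10 + v(5)*Y(3, 4) = -10 - 2*(10 + 2*√(1 + 4²)) = -10 - 2*(10 + 2*√(1 + 16)) = -10 - 2*(10 + 2*√17) = -10 + (-20 - 4*√17) = -30 - 4*√17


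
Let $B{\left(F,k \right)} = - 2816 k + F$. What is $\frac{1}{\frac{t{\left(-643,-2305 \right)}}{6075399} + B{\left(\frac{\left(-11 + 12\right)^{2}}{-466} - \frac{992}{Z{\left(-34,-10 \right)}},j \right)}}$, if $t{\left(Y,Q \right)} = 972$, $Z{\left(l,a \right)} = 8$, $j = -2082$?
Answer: $\frac{943711978}{5532783258200515} \approx 1.7057 \cdot 10^{-7}$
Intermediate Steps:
$B{\left(F,k \right)} = F - 2816 k$
$\frac{1}{\frac{t{\left(-643,-2305 \right)}}{6075399} + B{\left(\frac{\left(-11 + 12\right)^{2}}{-466} - \frac{992}{Z{\left(-34,-10 \right)}},j \right)}} = \frac{1}{\frac{972}{6075399} - \left(-5862788 - \frac{\left(-11 + 12\right)^{2}}{-466}\right)} = \frac{1}{972 \cdot \frac{1}{6075399} + \left(\left(1^{2} \left(- \frac{1}{466}\right) - 124\right) + 5862912\right)} = \frac{1}{\frac{324}{2025133} + \left(\left(1 \left(- \frac{1}{466}\right) - 124\right) + 5862912\right)} = \frac{1}{\frac{324}{2025133} + \left(\left(- \frac{1}{466} - 124\right) + 5862912\right)} = \frac{1}{\frac{324}{2025133} + \left(- \frac{57785}{466} + 5862912\right)} = \frac{1}{\frac{324}{2025133} + \frac{2732059207}{466}} = \frac{1}{\frac{5532783258200515}{943711978}} = \frac{943711978}{5532783258200515}$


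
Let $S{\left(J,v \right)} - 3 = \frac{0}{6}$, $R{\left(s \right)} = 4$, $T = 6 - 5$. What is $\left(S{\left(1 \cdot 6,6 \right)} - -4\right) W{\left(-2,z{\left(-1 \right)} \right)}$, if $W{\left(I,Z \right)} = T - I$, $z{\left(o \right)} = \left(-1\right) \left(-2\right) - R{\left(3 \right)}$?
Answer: $21$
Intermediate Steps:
$T = 1$
$S{\left(J,v \right)} = 3$ ($S{\left(J,v \right)} = 3 + \frac{0}{6} = 3 + 0 \cdot \frac{1}{6} = 3 + 0 = 3$)
$z{\left(o \right)} = -2$ ($z{\left(o \right)} = \left(-1\right) \left(-2\right) - 4 = 2 - 4 = -2$)
$W{\left(I,Z \right)} = 1 - I$
$\left(S{\left(1 \cdot 6,6 \right)} - -4\right) W{\left(-2,z{\left(-1 \right)} \right)} = \left(3 - -4\right) \left(1 - -2\right) = \left(3 + 4\right) \left(1 + 2\right) = 7 \cdot 3 = 21$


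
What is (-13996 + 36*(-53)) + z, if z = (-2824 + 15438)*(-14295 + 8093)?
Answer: -78247932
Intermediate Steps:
z = -78232028 (z = 12614*(-6202) = -78232028)
(-13996 + 36*(-53)) + z = (-13996 + 36*(-53)) - 78232028 = (-13996 - 1908) - 78232028 = -15904 - 78232028 = -78247932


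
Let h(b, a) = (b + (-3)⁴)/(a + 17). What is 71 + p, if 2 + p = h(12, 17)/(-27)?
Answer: 21083/306 ≈ 68.899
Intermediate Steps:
h(b, a) = (81 + b)/(17 + a) (h(b, a) = (b + 81)/(17 + a) = (81 + b)/(17 + a))
p = -643/306 (p = -2 + ((81 + 12)/(17 + 17))/(-27) = -2 + (93/34)*(-1/27) = -2 - 31/306 = -643/306 ≈ -2.1013)
71 + p = 71 - 643/306 = 21083/306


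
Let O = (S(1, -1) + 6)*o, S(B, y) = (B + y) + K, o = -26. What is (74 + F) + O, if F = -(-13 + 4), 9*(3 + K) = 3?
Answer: -11/3 ≈ -3.6667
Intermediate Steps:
K = -8/3 (K = -3 + (⅑)*3 = -3 + ⅓ = -8/3 ≈ -2.6667)
S(B, y) = -8/3 + B + y (S(B, y) = (B + y) - 8/3 = -8/3 + B + y)
F = 9 (F = -1*(-9) = 9)
O = -260/3 (O = ((-8/3 + 1 - 1) + 6)*(-26) = (-8/3 + 6)*(-26) = (10/3)*(-26) = -260/3 ≈ -86.667)
(74 + F) + O = (74 + 9) - 260/3 = 83 - 260/3 = -11/3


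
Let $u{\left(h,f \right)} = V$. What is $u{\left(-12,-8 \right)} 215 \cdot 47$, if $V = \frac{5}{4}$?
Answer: $\frac{50525}{4} \approx 12631.0$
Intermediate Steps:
$V = \frac{5}{4}$ ($V = 5 \cdot \frac{1}{4} = \frac{5}{4} \approx 1.25$)
$u{\left(h,f \right)} = \frac{5}{4}$
$u{\left(-12,-8 \right)} 215 \cdot 47 = \frac{5}{4} \cdot 215 \cdot 47 = \frac{1075}{4} \cdot 47 = \frac{50525}{4}$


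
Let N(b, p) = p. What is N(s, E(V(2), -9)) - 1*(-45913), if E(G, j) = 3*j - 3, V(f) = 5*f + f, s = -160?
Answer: 45883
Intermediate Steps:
V(f) = 6*f
E(G, j) = -3 + 3*j
N(s, E(V(2), -9)) - 1*(-45913) = (-3 + 3*(-9)) - 1*(-45913) = (-3 - 27) + 45913 = -30 + 45913 = 45883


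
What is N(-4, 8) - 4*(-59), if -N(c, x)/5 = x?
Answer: 196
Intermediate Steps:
N(c, x) = -5*x
N(-4, 8) - 4*(-59) = -5*8 - 4*(-59) = -40 - 1*(-236) = -40 + 236 = 196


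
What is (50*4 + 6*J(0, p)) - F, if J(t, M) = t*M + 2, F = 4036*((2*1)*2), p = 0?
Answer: -15932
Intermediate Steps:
F = 16144 (F = 4036*(2*2) = 4036*4 = 16144)
J(t, M) = 2 + M*t (J(t, M) = M*t + 2 = 2 + M*t)
(50*4 + 6*J(0, p)) - F = (50*4 + 6*(2 + 0*0)) - 1*16144 = (200 + 6*(2 + 0)) - 16144 = (200 + 6*2) - 16144 = (200 + 12) - 16144 = 212 - 16144 = -15932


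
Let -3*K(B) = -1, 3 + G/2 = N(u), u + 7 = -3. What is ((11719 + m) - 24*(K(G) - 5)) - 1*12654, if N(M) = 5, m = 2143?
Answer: 1320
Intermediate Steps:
u = -10 (u = -7 - 3 = -10)
G = 4 (G = -6 + 2*5 = -6 + 10 = 4)
K(B) = 1/3 (K(B) = -1/3*(-1) = 1/3)
((11719 + m) - 24*(K(G) - 5)) - 1*12654 = ((11719 + 2143) - 24*(1/3 - 5)) - 1*12654 = (13862 - 24*(-14/3)) - 12654 = (13862 + 112) - 12654 = 13974 - 12654 = 1320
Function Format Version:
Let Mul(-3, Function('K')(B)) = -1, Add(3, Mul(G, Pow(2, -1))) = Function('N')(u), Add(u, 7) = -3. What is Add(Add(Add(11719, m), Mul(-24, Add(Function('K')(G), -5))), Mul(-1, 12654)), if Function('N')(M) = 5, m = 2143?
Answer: 1320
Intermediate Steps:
u = -10 (u = Add(-7, -3) = -10)
G = 4 (G = Add(-6, Mul(2, 5)) = Add(-6, 10) = 4)
Function('K')(B) = Rational(1, 3) (Function('K')(B) = Mul(Rational(-1, 3), -1) = Rational(1, 3))
Add(Add(Add(11719, m), Mul(-24, Add(Function('K')(G), -5))), Mul(-1, 12654)) = Add(Add(Add(11719, 2143), Mul(-24, Add(Rational(1, 3), -5))), Mul(-1, 12654)) = Add(Add(13862, Mul(-24, Rational(-14, 3))), -12654) = Add(Add(13862, 112), -12654) = Add(13974, -12654) = 1320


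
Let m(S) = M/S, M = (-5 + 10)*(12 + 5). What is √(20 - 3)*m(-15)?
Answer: -17*√17/3 ≈ -23.364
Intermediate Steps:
M = 85 (M = 5*17 = 85)
m(S) = 85/S
√(20 - 3)*m(-15) = √(20 - 3)*(85/(-15)) = √17*(85*(-1/15)) = √17*(-17/3) = -17*√17/3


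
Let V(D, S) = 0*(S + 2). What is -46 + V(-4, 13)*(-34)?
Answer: -46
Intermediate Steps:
V(D, S) = 0 (V(D, S) = 0*(2 + S) = 0)
-46 + V(-4, 13)*(-34) = -46 + 0*(-34) = -46 + 0 = -46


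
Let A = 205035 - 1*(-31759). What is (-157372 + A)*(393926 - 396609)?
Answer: -213089226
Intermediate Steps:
A = 236794 (A = 205035 + 31759 = 236794)
(-157372 + A)*(393926 - 396609) = (-157372 + 236794)*(393926 - 396609) = 79422*(-2683) = -213089226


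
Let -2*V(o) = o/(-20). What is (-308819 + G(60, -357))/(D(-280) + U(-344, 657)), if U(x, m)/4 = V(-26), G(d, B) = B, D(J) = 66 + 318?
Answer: -1545880/1907 ≈ -810.63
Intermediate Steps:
D(J) = 384
V(o) = o/40 (V(o) = -o/(2*(-20)) = -o*(-1)/(2*20) = -(-1)*o/40 = o/40)
U(x, m) = -13/5 (U(x, m) = 4*((1/40)*(-26)) = 4*(-13/20) = -13/5)
(-308819 + G(60, -357))/(D(-280) + U(-344, 657)) = (-308819 - 357)/(384 - 13/5) = -309176/1907/5 = -309176*5/1907 = -1545880/1907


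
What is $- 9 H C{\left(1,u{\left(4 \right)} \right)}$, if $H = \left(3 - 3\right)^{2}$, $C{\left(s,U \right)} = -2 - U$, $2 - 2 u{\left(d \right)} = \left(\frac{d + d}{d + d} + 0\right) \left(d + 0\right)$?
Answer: $0$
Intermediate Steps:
$u{\left(d \right)} = 1 - \frac{d}{2}$ ($u{\left(d \right)} = 1 - \frac{\left(\frac{d + d}{d + d} + 0\right) \left(d + 0\right)}{2} = 1 - \frac{\left(\frac{2 d}{2 d} + 0\right) d}{2} = 1 - \frac{\left(2 d \frac{1}{2 d} + 0\right) d}{2} = 1 - \frac{\left(1 + 0\right) d}{2} = 1 - \frac{1 d}{2} = 1 - \frac{d}{2}$)
$H = 0$ ($H = 0^{2} = 0$)
$- 9 H C{\left(1,u{\left(4 \right)} \right)} = \left(-9\right) 0 \left(-2 - \left(1 - 2\right)\right) = 0 \left(-2 - \left(1 - 2\right)\right) = 0 \left(-2 - -1\right) = 0 \left(-2 + 1\right) = 0 \left(-1\right) = 0$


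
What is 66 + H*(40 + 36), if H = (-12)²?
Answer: 11010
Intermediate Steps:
H = 144
66 + H*(40 + 36) = 66 + 144*(40 + 36) = 66 + 144*76 = 66 + 10944 = 11010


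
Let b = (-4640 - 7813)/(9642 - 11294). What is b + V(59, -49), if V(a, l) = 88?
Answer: 22547/236 ≈ 95.538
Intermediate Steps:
b = 1779/236 (b = -12453/(-1652) = -12453*(-1/1652) = 1779/236 ≈ 7.5381)
b + V(59, -49) = 1779/236 + 88 = 22547/236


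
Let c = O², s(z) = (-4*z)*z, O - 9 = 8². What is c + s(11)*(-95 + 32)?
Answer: 35821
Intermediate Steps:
O = 73 (O = 9 + 8² = 9 + 64 = 73)
s(z) = -4*z²
c = 5329 (c = 73² = 5329)
c + s(11)*(-95 + 32) = 5329 + (-4*11²)*(-95 + 32) = 5329 - 4*121*(-63) = 5329 - 484*(-63) = 5329 + 30492 = 35821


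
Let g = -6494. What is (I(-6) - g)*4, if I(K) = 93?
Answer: 26348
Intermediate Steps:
(I(-6) - g)*4 = (93 - 1*(-6494))*4 = (93 + 6494)*4 = 6587*4 = 26348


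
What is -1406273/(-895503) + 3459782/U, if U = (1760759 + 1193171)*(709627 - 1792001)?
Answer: 321158081203635751/204510947283921390 ≈ 1.5704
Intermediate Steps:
U = -3197257029820 (U = 2953930*(-1082374) = -3197257029820)
-1406273/(-895503) + 3459782/U = -1406273/(-895503) + 3459782/(-3197257029820) = -1406273*(-1/895503) + 3459782*(-1/3197257029820) = 1406273/895503 - 1729891/1598628514910 = 321158081203635751/204510947283921390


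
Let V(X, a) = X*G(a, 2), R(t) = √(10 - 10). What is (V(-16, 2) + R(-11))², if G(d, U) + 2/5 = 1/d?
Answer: 64/25 ≈ 2.5600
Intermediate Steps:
G(d, U) = -⅖ + 1/d
R(t) = 0 (R(t) = √0 = 0)
V(X, a) = X*(-⅖ + 1/a)
(V(-16, 2) + R(-11))² = ((-⅖*(-16) - 16/2) + 0)² = ((32/5 - 16*½) + 0)² = ((32/5 - 8) + 0)² = (-8/5 + 0)² = (-8/5)² = 64/25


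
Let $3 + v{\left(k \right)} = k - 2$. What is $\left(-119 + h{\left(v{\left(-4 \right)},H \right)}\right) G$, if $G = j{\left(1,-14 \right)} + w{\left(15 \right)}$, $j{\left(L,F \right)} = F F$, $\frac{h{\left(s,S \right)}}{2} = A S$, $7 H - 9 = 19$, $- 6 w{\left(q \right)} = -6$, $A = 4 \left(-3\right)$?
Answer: $-42355$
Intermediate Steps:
$A = -12$
$w{\left(q \right)} = 1$ ($w{\left(q \right)} = \left(- \frac{1}{6}\right) \left(-6\right) = 1$)
$H = 4$ ($H = \frac{9}{7} + \frac{1}{7} \cdot 19 = \frac{9}{7} + \frac{19}{7} = 4$)
$v{\left(k \right)} = -5 + k$ ($v{\left(k \right)} = -3 + \left(k - 2\right) = -3 + \left(-2 + k\right) = -5 + k$)
$h{\left(s,S \right)} = - 24 S$ ($h{\left(s,S \right)} = 2 \left(- 12 S\right) = - 24 S$)
$j{\left(L,F \right)} = F^{2}$
$G = 197$ ($G = \left(-14\right)^{2} + 1 = 196 + 1 = 197$)
$\left(-119 + h{\left(v{\left(-4 \right)},H \right)}\right) G = \left(-119 - 96\right) 197 = \left(-215\right) 197 = -42355$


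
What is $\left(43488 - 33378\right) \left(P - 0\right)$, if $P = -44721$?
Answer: $-452129310$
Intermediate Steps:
$\left(43488 - 33378\right) \left(P - 0\right) = \left(43488 - 33378\right) \left(-44721 - 0\right) = 10110 \left(-44721 + 0\right) = 10110 \left(-44721\right) = -452129310$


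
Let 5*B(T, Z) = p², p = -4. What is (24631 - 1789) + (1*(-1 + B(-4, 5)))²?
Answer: 571171/25 ≈ 22847.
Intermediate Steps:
B(T, Z) = 16/5 (B(T, Z) = (⅕)*(-4)² = (⅕)*16 = 16/5)
(24631 - 1789) + (1*(-1 + B(-4, 5)))² = (24631 - 1789) + (1*(-1 + 16/5))² = 22842 + (1*(11/5))² = 22842 + (11/5)² = 22842 + 121/25 = 571171/25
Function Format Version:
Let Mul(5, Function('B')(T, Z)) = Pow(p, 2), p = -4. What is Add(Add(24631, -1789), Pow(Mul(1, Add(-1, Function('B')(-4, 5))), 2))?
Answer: Rational(571171, 25) ≈ 22847.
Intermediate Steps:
Function('B')(T, Z) = Rational(16, 5) (Function('B')(T, Z) = Mul(Rational(1, 5), Pow(-4, 2)) = Mul(Rational(1, 5), 16) = Rational(16, 5))
Add(Add(24631, -1789), Pow(Mul(1, Add(-1, Function('B')(-4, 5))), 2)) = Add(Add(24631, -1789), Pow(Mul(1, Add(-1, Rational(16, 5))), 2)) = Add(22842, Pow(Mul(1, Rational(11, 5)), 2)) = Add(22842, Pow(Rational(11, 5), 2)) = Add(22842, Rational(121, 25)) = Rational(571171, 25)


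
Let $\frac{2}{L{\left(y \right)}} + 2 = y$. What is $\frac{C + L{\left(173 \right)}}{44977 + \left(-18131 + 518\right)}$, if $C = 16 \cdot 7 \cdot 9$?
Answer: $\frac{86185}{2339622} \approx 0.036837$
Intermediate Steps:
$L{\left(y \right)} = \frac{2}{-2 + y}$
$C = 1008$ ($C = 112 \cdot 9 = 1008$)
$\frac{C + L{\left(173 \right)}}{44977 + \left(-18131 + 518\right)} = \frac{1008 + \frac{2}{-2 + 173}}{44977 + \left(-18131 + 518\right)} = \frac{1008 + \frac{2}{171}}{44977 - 17613} = \frac{1008 + 2 \cdot \frac{1}{171}}{27364} = \left(1008 + \frac{2}{171}\right) \frac{1}{27364} = \frac{172370}{171} \cdot \frac{1}{27364} = \frac{86185}{2339622}$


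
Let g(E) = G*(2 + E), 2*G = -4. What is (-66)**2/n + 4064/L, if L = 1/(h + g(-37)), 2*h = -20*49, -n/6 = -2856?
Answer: -812474759/476 ≈ -1.7069e+6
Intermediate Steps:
n = 17136 (n = -6*(-2856) = 17136)
G = -2 (G = (1/2)*(-4) = -2)
h = -490 (h = (-20*49)/2 = (1/2)*(-980) = -490)
g(E) = -4 - 2*E (g(E) = -2*(2 + E) = -4 - 2*E)
L = -1/420 (L = 1/(-490 + (-4 - 2*(-37))) = 1/(-490 + (-4 + 74)) = 1/(-490 + 70) = 1/(-420) = -1/420 ≈ -0.0023810)
(-66)**2/n + 4064/L = (-66)**2/17136 + 4064/(-1/420) = 4356*(1/17136) + 4064*(-420) = 121/476 - 1706880 = -812474759/476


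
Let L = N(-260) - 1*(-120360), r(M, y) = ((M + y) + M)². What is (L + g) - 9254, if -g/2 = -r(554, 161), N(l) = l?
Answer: 3331568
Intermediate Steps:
r(M, y) = (y + 2*M)²
L = 120100 (L = -260 - 1*(-120360) = -260 + 120360 = 120100)
g = 3220722 (g = -(-2)*(161 + 2*554)² = -(-2)*(161 + 1108)² = -(-2)*1269² = -(-2)*1610361 = -2*(-1610361) = 3220722)
(L + g) - 9254 = (120100 + 3220722) - 9254 = 3340822 - 9254 = 3331568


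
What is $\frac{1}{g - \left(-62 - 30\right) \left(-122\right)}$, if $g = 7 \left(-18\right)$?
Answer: $- \frac{1}{11350} \approx -8.8106 \cdot 10^{-5}$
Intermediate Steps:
$g = -126$
$\frac{1}{g - \left(-62 - 30\right) \left(-122\right)} = \frac{1}{-126 - \left(-62 - 30\right) \left(-122\right)} = \frac{1}{-126 - \left(-92\right) \left(-122\right)} = \frac{1}{-126 - 11224} = \frac{1}{-11350} = - \frac{1}{11350}$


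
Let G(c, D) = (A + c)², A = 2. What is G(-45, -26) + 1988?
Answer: 3837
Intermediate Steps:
G(c, D) = (2 + c)²
G(-45, -26) + 1988 = (2 - 45)² + 1988 = (-43)² + 1988 = 1849 + 1988 = 3837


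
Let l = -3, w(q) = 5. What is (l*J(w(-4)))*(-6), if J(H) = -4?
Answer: -72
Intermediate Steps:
(l*J(w(-4)))*(-6) = -3*(-4)*(-6) = 12*(-6) = -72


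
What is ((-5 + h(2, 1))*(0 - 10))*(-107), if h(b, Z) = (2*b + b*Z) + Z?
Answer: 2140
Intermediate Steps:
h(b, Z) = Z + 2*b + Z*b (h(b, Z) = (2*b + Z*b) + Z = Z + 2*b + Z*b)
((-5 + h(2, 1))*(0 - 10))*(-107) = ((-5 + (1 + 2*2 + 1*2))*(0 - 10))*(-107) = ((-5 + (1 + 4 + 2))*(-10))*(-107) = ((-5 + 7)*(-10))*(-107) = (2*(-10))*(-107) = -20*(-107) = 2140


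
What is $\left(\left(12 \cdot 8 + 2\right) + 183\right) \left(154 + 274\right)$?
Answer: $120268$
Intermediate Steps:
$\left(\left(12 \cdot 8 + 2\right) + 183\right) \left(154 + 274\right) = \left(\left(96 + 2\right) + 183\right) 428 = \left(98 + 183\right) 428 = 281 \cdot 428 = 120268$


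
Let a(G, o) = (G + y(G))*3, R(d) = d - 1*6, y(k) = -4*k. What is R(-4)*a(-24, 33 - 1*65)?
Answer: -2160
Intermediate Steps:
R(d) = -6 + d (R(d) = d - 6 = -6 + d)
a(G, o) = -9*G (a(G, o) = (G - 4*G)*3 = -3*G*3 = -9*G)
R(-4)*a(-24, 33 - 1*65) = (-6 - 4)*(-9*(-24)) = -10*216 = -2160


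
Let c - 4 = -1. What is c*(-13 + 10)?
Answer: -9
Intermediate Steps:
c = 3 (c = 4 - 1 = 3)
c*(-13 + 10) = 3*(-13 + 10) = 3*(-3) = -9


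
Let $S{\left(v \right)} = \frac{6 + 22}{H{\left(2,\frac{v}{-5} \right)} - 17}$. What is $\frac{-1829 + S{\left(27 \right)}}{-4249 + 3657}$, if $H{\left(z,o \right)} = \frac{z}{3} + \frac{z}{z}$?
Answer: $\frac{42109}{13616} \approx 3.0926$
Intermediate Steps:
$H{\left(z,o \right)} = 1 + \frac{z}{3}$ ($H{\left(z,o \right)} = z \frac{1}{3} + 1 = \frac{z}{3} + 1 = 1 + \frac{z}{3}$)
$S{\left(v \right)} = - \frac{42}{23}$ ($S{\left(v \right)} = \frac{6 + 22}{\left(1 + \frac{1}{3} \cdot 2\right) - 17} = \frac{28}{\left(1 + \frac{2}{3}\right) - 17} = \frac{28}{\frac{5}{3} - 17} = \frac{28}{- \frac{46}{3}} = 28 \left(- \frac{3}{46}\right) = - \frac{42}{23}$)
$\frac{-1829 + S{\left(27 \right)}}{-4249 + 3657} = \frac{-1829 - \frac{42}{23}}{-4249 + 3657} = - \frac{42109}{23 \left(-592\right)} = \left(- \frac{42109}{23}\right) \left(- \frac{1}{592}\right) = \frac{42109}{13616}$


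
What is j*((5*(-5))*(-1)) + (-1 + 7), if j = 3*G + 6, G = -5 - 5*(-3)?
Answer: 906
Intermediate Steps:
G = 10 (G = -5 + 15 = 10)
j = 36 (j = 3*10 + 6 = 30 + 6 = 36)
j*((5*(-5))*(-1)) + (-1 + 7) = 36*((5*(-5))*(-1)) + (-1 + 7) = 36*(-25*(-1)) + 6 = 36*25 + 6 = 900 + 6 = 906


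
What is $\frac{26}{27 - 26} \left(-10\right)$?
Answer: $-260$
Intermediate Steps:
$\frac{26}{27 - 26} \left(-10\right) = \frac{26}{1} \left(-10\right) = 26 \cdot 1 \left(-10\right) = 26 \left(-10\right) = -260$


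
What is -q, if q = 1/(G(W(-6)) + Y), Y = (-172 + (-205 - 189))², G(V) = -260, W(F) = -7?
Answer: -1/320096 ≈ -3.1241e-6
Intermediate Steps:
Y = 320356 (Y = (-172 - 394)² = (-566)² = 320356)
q = 1/320096 (q = 1/(-260 + 320356) = 1/320096 ≈ 3.1241e-6)
-q = -1*1/320096 = -1/320096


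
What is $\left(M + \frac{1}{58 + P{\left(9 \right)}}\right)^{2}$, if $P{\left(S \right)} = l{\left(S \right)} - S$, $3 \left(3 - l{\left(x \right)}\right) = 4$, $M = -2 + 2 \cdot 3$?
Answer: $\frac{373321}{23104} \approx 16.158$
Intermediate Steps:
$M = 4$ ($M = -2 + 6 = 4$)
$l{\left(x \right)} = \frac{5}{3}$ ($l{\left(x \right)} = 3 - \frac{4}{3} = \frac{5}{3}$)
$P{\left(S \right)} = \frac{5}{3} - S$
$\left(M + \frac{1}{58 + P{\left(9 \right)}}\right)^{2} = \left(4 + \frac{1}{58 + \left(\frac{5}{3} - 9\right)}\right)^{2} = \left(4 + \frac{1}{58 - \frac{22}{3}}\right)^{2} = \left(4 + \frac{1}{\frac{152}{3}}\right)^{2} = \left(4 + \frac{3}{152}\right)^{2} = \left(\frac{611}{152}\right)^{2} = \frac{373321}{23104}$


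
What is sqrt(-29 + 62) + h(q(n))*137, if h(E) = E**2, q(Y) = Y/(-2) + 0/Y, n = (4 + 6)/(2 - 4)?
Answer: 3425/4 + sqrt(33) ≈ 861.99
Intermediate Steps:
n = -5 (n = 10/(-2) = 10*(-1/2) = -5)
q(Y) = -Y/2 (q(Y) = Y*(-1/2) + 0 = -Y/2 + 0 = -Y/2)
sqrt(-29 + 62) + h(q(n))*137 = sqrt(-29 + 62) + (-1/2*(-5))**2*137 = sqrt(33) + (5/2)**2*137 = sqrt(33) + (25/4)*137 = sqrt(33) + 3425/4 = 3425/4 + sqrt(33)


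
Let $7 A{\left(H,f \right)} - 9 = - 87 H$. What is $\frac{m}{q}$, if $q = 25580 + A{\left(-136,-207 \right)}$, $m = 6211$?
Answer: $\frac{43477}{190901} \approx 0.22775$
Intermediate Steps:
$A{\left(H,f \right)} = \frac{9}{7} - \frac{87 H}{7}$ ($A{\left(H,f \right)} = \frac{9}{7} + \frac{\left(-87\right) H}{7} = \frac{9}{7} - \frac{87 H}{7}$)
$q = \frac{190901}{7}$ ($q = 25580 + \left(\frac{9}{7} - - \frac{11832}{7}\right) = 25580 + \left(\frac{9}{7} + \frac{11832}{7}\right) = 25580 + \frac{11841}{7} = \frac{190901}{7} \approx 27272.0$)
$\frac{m}{q} = \frac{6211}{\frac{190901}{7}} = 6211 \cdot \frac{7}{190901} = \frac{43477}{190901}$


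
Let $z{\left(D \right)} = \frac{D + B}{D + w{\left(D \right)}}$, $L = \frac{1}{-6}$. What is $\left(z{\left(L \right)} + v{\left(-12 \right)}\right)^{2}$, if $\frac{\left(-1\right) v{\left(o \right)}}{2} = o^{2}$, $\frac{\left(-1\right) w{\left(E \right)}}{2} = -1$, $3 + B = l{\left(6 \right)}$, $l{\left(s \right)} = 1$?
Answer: $\frac{10118761}{121} \approx 83626.0$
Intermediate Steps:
$B = -2$ ($B = -3 + 1 = -2$)
$w{\left(E \right)} = 2$ ($w{\left(E \right)} = \left(-2\right) \left(-1\right) = 2$)
$L = - \frac{1}{6} \approx -0.16667$
$z{\left(D \right)} = \frac{-2 + D}{2 + D}$ ($z{\left(D \right)} = \frac{D - 2}{D + 2} = \frac{-2 + D}{2 + D}$)
$v{\left(o \right)} = - 2 o^{2}$
$\left(z{\left(L \right)} + v{\left(-12 \right)}\right)^{2} = \left(\frac{-2 - \frac{1}{6}}{2 - \frac{1}{6}} - 2 \left(-12\right)^{2}\right)^{2} = \left(\frac{1}{\frac{11}{6}} \left(- \frac{13}{6}\right) - 288\right)^{2} = \left(\frac{6}{11} \left(- \frac{13}{6}\right) - 288\right)^{2} = \left(- \frac{13}{11} - 288\right)^{2} = \left(- \frac{3181}{11}\right)^{2} = \frac{10118761}{121}$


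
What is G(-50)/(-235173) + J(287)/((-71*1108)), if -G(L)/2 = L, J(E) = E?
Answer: -272063/66789132 ≈ -0.0040735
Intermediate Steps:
G(L) = -2*L
G(-50)/(-235173) + J(287)/((-71*1108)) = -2*(-50)/(-235173) + 287/((-71*1108)) = 100*(-1/235173) + 287/(-78668) = -100/235173 + 287*(-1/78668) = -100/235173 - 287/78668 = -272063/66789132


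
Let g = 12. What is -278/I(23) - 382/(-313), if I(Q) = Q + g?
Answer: -73644/10955 ≈ -6.7224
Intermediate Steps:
I(Q) = 12 + Q (I(Q) = Q + 12 = 12 + Q)
-278/I(23) - 382/(-313) = -278/(12 + 23) - 382/(-313) = -278/35 - 382*(-1/313) = -278*1/35 + 382/313 = -278/35 + 382/313 = -73644/10955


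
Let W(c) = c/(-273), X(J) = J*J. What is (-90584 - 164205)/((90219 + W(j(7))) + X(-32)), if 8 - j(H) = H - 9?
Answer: -69557397/24909329 ≈ -2.7924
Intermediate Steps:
j(H) = 17 - H (j(H) = 8 - (H - 9) = 8 - (-9 + H) = 8 + (9 - H) = 17 - H)
X(J) = J²
W(c) = -c/273 (W(c) = c*(-1/273) = -c/273)
(-90584 - 164205)/((90219 + W(j(7))) + X(-32)) = (-90584 - 164205)/((90219 - (17 - 1*7)/273) + (-32)²) = -254789/((90219 - (17 - 7)/273) + 1024) = -254789/((90219 - 1/273*10) + 1024) = -254789/((90219 - 10/273) + 1024) = -254789/(24629777/273 + 1024) = -254789/24909329/273 = -254789*273/24909329 = -69557397/24909329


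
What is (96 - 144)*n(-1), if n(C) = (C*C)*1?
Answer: -48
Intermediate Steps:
n(C) = C**2 (n(C) = C**2*1 = C**2)
(96 - 144)*n(-1) = (96 - 144)*(-1)**2 = -48*1 = -48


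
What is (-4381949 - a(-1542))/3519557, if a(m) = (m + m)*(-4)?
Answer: -4394285/3519557 ≈ -1.2485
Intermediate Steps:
a(m) = -8*m (a(m) = (2*m)*(-4) = -8*m)
(-4381949 - a(-1542))/3519557 = (-4381949 - (-8)*(-1542))/3519557 = (-4381949 - 1*12336)*(1/3519557) = (-4381949 - 12336)*(1/3519557) = -4394285*1/3519557 = -4394285/3519557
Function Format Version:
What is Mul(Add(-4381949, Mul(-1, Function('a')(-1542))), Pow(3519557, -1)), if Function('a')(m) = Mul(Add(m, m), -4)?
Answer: Rational(-4394285, 3519557) ≈ -1.2485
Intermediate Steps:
Function('a')(m) = Mul(-8, m) (Function('a')(m) = Mul(Mul(2, m), -4) = Mul(-8, m))
Mul(Add(-4381949, Mul(-1, Function('a')(-1542))), Pow(3519557, -1)) = Mul(Add(-4381949, Mul(-1, Mul(-8, -1542))), Pow(3519557, -1)) = Mul(Add(-4381949, Mul(-1, 12336)), Rational(1, 3519557)) = Mul(Add(-4381949, -12336), Rational(1, 3519557)) = Mul(-4394285, Rational(1, 3519557)) = Rational(-4394285, 3519557)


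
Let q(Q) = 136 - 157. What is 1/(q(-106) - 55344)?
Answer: -1/55365 ≈ -1.8062e-5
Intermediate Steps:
q(Q) = -21
1/(q(-106) - 55344) = 1/(-21 - 55344) = 1/(-55365) = -1/55365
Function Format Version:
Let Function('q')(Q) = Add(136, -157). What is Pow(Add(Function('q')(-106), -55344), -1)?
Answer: Rational(-1, 55365) ≈ -1.8062e-5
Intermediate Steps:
Function('q')(Q) = -21
Pow(Add(Function('q')(-106), -55344), -1) = Pow(Add(-21, -55344), -1) = Pow(-55365, -1) = Rational(-1, 55365)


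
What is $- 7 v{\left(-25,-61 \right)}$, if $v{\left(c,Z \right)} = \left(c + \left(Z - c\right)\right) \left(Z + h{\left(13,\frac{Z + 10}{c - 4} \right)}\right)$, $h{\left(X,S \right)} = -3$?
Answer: $-27328$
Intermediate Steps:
$v{\left(c,Z \right)} = Z \left(-3 + Z\right)$ ($v{\left(c,Z \right)} = \left(c + \left(Z - c\right)\right) \left(Z - 3\right) = Z \left(-3 + Z\right)$)
$- 7 v{\left(-25,-61 \right)} = - 7 \left(- 61 \left(-3 - 61\right)\right) = - 7 \left(\left(-61\right) \left(-64\right)\right) = \left(-7\right) 3904 = -27328$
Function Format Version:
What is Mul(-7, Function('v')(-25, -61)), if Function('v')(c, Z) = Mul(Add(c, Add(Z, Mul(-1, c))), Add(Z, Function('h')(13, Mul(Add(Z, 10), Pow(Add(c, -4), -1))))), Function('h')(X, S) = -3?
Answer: -27328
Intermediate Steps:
Function('v')(c, Z) = Mul(Z, Add(-3, Z)) (Function('v')(c, Z) = Mul(Add(c, Add(Z, Mul(-1, c))), Add(Z, -3)) = Mul(Z, Add(-3, Z)))
Mul(-7, Function('v')(-25, -61)) = Mul(-7, Mul(-61, Add(-3, -61))) = Mul(-7, Mul(-61, -64)) = Mul(-7, 3904) = -27328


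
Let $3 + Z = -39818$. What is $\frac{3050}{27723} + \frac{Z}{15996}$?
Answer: $- \frac{117241087}{49273012} \approx -2.3794$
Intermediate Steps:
$Z = -39821$ ($Z = -3 - 39818 = -39821$)
$\frac{3050}{27723} + \frac{Z}{15996} = \frac{3050}{27723} - \frac{39821}{15996} = - \frac{117241087}{49273012}$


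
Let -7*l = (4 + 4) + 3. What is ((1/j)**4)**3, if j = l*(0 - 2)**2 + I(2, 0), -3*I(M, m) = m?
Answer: 13841287201/52654090776777588736 ≈ 2.6287e-10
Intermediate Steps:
I(M, m) = -m/3
l = -11/7 (l = -((4 + 4) + 3)/7 = -(8 + 3)/7 = -1/7*11 = -11/7 ≈ -1.5714)
j = -44/7 (j = -11*(0 - 2)**2/7 - 1/3*0 = -11/7*(-2)**2 + 0 = -11/7*4 + 0 = -44/7 + 0 = -44/7 ≈ -6.2857)
((1/j)**4)**3 = ((1/(-44/7))**4)**3 = ((-7/44)**4)**3 = (2401/3748096)**3 = 13841287201/52654090776777588736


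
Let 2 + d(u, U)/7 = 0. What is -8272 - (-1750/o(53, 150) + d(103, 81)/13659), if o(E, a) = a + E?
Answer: -112869484/13659 ≈ -8263.4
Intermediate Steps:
o(E, a) = E + a
d(u, U) = -14 (d(u, U) = -14 + 7*0 = -14 + 0 = -14)
-8272 - (-1750/o(53, 150) + d(103, 81)/13659) = -8272 - (-1750/(53 + 150) - 14/13659) = -8272 - (-1750/203 - 14*1/13659) = -8272 - (-1750*1/203 - 14/13659) = -8272 - (-250/29 - 14/13659) = -8272 - 1*(-117764/13659) = -8272 + 117764/13659 = -112869484/13659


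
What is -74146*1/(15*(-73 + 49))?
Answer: 37073/180 ≈ 205.96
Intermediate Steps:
-74146*1/(15*(-73 + 49)) = -74146/(15*(-24)) = -74146/(-360) = -74146*(-1/360) = 37073/180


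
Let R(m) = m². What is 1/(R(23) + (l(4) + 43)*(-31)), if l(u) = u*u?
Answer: -1/1300 ≈ -0.00076923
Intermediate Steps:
l(u) = u²
1/(R(23) + (l(4) + 43)*(-31)) = 1/(23² + (4² + 43)*(-31)) = 1/(529 + (16 + 43)*(-31)) = 1/(529 + 59*(-31)) = 1/(529 - 1829) = 1/(-1300) = -1/1300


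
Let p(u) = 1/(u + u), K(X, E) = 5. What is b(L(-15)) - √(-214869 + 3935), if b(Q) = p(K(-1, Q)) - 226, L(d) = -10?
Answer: -2259/10 - I*√210934 ≈ -225.9 - 459.28*I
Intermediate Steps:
p(u) = 1/(2*u)
b(Q) = -2259/10 (b(Q) = (½)/5 - 226 = (½)*(⅕) - 226 = ⅒ - 226 = -2259/10)
b(L(-15)) - √(-214869 + 3935) = -2259/10 - √(-214869 + 3935) = -2259/10 - √(-210934) = -2259/10 - I*√210934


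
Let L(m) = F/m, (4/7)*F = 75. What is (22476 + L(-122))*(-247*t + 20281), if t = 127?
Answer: -15201319518/61 ≈ -2.4920e+8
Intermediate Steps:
F = 525/4 (F = (7/4)*75 = 525/4 ≈ 131.25)
L(m) = 525/(4*m)
(22476 + L(-122))*(-247*t + 20281) = (22476 + (525/4)/(-122))*(-247*127 + 20281) = (22476 + (525/4)*(-1/122))*(-31369 + 20281) = (22476 - 525/488)*(-11088) = (10967763/488)*(-11088) = -15201319518/61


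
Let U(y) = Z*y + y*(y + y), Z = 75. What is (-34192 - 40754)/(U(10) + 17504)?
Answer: -37473/9227 ≈ -4.0612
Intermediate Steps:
U(y) = 2*y**2 + 75*y (U(y) = 75*y + y*(y + y) = 75*y + y*(2*y) = 75*y + 2*y**2 = 2*y**2 + 75*y)
(-34192 - 40754)/(U(10) + 17504) = (-34192 - 40754)/(10*(75 + 2*10) + 17504) = -74946/(10*(75 + 20) + 17504) = -74946/(10*95 + 17504) = -74946/(950 + 17504) = -74946/18454 = -74946*1/18454 = -37473/9227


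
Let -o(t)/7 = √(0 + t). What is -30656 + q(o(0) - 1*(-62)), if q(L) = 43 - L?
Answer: -30675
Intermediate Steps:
o(t) = -7*√t (o(t) = -7*√(0 + t) = -7*√t)
-30656 + q(o(0) - 1*(-62)) = -30656 + (43 - (-7*√0 - 1*(-62))) = -30656 + (43 - (-7*0 + 62)) = -30656 + (43 - (0 + 62)) = -30656 + (43 - 1*62) = -30656 + (43 - 62) = -30656 - 19 = -30675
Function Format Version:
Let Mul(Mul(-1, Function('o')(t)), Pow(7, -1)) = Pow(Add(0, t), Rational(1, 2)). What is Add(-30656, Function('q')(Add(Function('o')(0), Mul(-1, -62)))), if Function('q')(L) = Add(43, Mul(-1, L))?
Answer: -30675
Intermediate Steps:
Function('o')(t) = Mul(-7, Pow(t, Rational(1, 2))) (Function('o')(t) = Mul(-7, Pow(Add(0, t), Rational(1, 2))) = Mul(-7, Pow(t, Rational(1, 2))))
Add(-30656, Function('q')(Add(Function('o')(0), Mul(-1, -62)))) = Add(-30656, Add(43, Mul(-1, Add(Mul(-7, Pow(0, Rational(1, 2))), Mul(-1, -62))))) = Add(-30656, Add(43, Mul(-1, Add(Mul(-7, 0), 62)))) = Add(-30656, Add(43, Mul(-1, Add(0, 62)))) = Add(-30656, Add(43, Mul(-1, 62))) = Add(-30656, Add(43, -62)) = Add(-30656, -19) = -30675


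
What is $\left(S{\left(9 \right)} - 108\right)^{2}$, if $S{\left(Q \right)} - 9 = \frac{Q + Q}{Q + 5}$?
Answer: $\frac{467856}{49} \approx 9548.1$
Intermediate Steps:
$S{\left(Q \right)} = 9 + \frac{2 Q}{5 + Q}$ ($S{\left(Q \right)} = 9 + \frac{Q + Q}{Q + 5} = 9 + \frac{2 Q}{5 + Q}$)
$\left(S{\left(9 \right)} - 108\right)^{2} = \left(\frac{45 + 11 \cdot 9}{5 + 9} - 108\right)^{2} = \left(\frac{45 + 99}{14} - 108\right)^{2} = \left(\frac{1}{14} \cdot 144 - 108\right)^{2} = \left(\frac{72}{7} - 108\right)^{2} = \left(- \frac{684}{7}\right)^{2} = \frac{467856}{49}$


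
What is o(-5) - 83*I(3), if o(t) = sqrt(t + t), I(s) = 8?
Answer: -664 + I*sqrt(10) ≈ -664.0 + 3.1623*I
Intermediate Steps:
o(t) = sqrt(2)*sqrt(t) (o(t) = sqrt(2*t) = sqrt(2)*sqrt(t))
o(-5) - 83*I(3) = sqrt(2)*sqrt(-5) - 83*8 = sqrt(2)*(I*sqrt(5)) - 664 = I*sqrt(10) - 664 = -664 + I*sqrt(10)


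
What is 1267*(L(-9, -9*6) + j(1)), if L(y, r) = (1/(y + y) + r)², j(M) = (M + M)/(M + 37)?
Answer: 22791017725/6156 ≈ 3.7022e+6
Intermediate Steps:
j(M) = 2*M/(37 + M) (j(M) = (2*M)/(37 + M) = 2*M/(37 + M))
L(y, r) = (r + 1/(2*y))² (L(y, r) = (1/(2*y) + r)² = (r + 1/(2*y))²)
1267*(L(-9, -9*6) + j(1)) = 1267*((¼)*(1 + 2*(-9*6)*(-9))²/(-9)² + 2*1/(37 + 1)) = 1267*((¼)*(1/81)*(1 + 2*(-54)*(-9))² + 2*1/38) = 1267*((¼)*(1/81)*(1 + 972)² + 2*1*(1/38)) = 1267*((¼)*(1/81)*973² + 1/19) = 1267*((¼)*(1/81)*946729 + 1/19) = 1267*(946729/324 + 1/19) = 1267*(17988175/6156) = 22791017725/6156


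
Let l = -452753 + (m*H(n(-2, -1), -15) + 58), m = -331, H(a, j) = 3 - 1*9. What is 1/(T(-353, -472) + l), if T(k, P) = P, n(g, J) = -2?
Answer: -1/451181 ≈ -2.2164e-6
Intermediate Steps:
H(a, j) = -6 (H(a, j) = 3 - 9 = -6)
l = -450709 (l = -452753 + (-331*(-6) + 58) = -452753 + (1986 + 58) = -452753 + 2044 = -450709)
1/(T(-353, -472) + l) = 1/(-472 - 450709) = 1/(-451181) = -1/451181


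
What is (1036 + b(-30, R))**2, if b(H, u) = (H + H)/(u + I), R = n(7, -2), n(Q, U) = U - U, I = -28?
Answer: 52809289/49 ≈ 1.0777e+6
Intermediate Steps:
n(Q, U) = 0
R = 0
b(H, u) = 2*H/(-28 + u) (b(H, u) = (H + H)/(u - 28) = (2*H)/(-28 + u) = 2*H/(-28 + u))
(1036 + b(-30, R))**2 = (1036 + 2*(-30)/(-28 + 0))**2 = (1036 + 2*(-30)/(-28))**2 = (1036 + 2*(-30)*(-1/28))**2 = (1036 + 15/7)**2 = (7267/7)**2 = 52809289/49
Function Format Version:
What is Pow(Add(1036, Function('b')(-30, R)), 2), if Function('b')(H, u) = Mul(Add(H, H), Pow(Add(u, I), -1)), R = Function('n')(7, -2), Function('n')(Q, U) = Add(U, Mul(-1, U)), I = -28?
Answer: Rational(52809289, 49) ≈ 1.0777e+6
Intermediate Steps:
Function('n')(Q, U) = 0
R = 0
Function('b')(H, u) = Mul(2, H, Pow(Add(-28, u), -1)) (Function('b')(H, u) = Mul(Add(H, H), Pow(Add(u, -28), -1)) = Mul(Mul(2, H), Pow(Add(-28, u), -1)) = Mul(2, H, Pow(Add(-28, u), -1)))
Pow(Add(1036, Function('b')(-30, R)), 2) = Pow(Add(1036, Mul(2, -30, Pow(Add(-28, 0), -1))), 2) = Pow(Add(1036, Mul(2, -30, Pow(-28, -1))), 2) = Pow(Add(1036, Mul(2, -30, Rational(-1, 28))), 2) = Pow(Add(1036, Rational(15, 7)), 2) = Pow(Rational(7267, 7), 2) = Rational(52809289, 49)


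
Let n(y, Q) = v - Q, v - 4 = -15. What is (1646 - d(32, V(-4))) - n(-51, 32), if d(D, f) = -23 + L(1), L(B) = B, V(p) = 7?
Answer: 1711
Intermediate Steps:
v = -11 (v = 4 - 15 = -11)
n(y, Q) = -11 - Q
d(D, f) = -22 (d(D, f) = -23 + 1 = -22)
(1646 - d(32, V(-4))) - n(-51, 32) = (1646 - 1*(-22)) - (-11 - 1*32) = (1646 + 22) - (-11 - 32) = 1668 - 1*(-43) = 1668 + 43 = 1711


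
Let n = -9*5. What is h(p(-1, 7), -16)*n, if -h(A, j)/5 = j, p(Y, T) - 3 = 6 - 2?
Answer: -3600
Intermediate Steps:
n = -45
p(Y, T) = 7 (p(Y, T) = 3 + (6 - 2) = 3 + 4 = 7)
h(A, j) = -5*j
h(p(-1, 7), -16)*n = -5*(-16)*(-45) = 80*(-45) = -3600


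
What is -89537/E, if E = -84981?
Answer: 89537/84981 ≈ 1.0536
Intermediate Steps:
-89537/E = -89537/(-84981) = -89537*(-1/84981) = 89537/84981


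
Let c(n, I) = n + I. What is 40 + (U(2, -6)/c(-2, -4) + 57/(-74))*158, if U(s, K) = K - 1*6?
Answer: 8669/37 ≈ 234.30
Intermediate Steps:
c(n, I) = I + n
U(s, K) = -6 + K (U(s, K) = K - 6 = -6 + K)
40 + (U(2, -6)/c(-2, -4) + 57/(-74))*158 = 40 + ((-6 - 6)/(-4 - 2) + 57/(-74))*158 = 40 + (-12/(-6) + 57*(-1/74))*158 = 40 + (-12*(-⅙) - 57/74)*158 = 40 + (2 - 57/74)*158 = 40 + (91/74)*158 = 40 + 7189/37 = 8669/37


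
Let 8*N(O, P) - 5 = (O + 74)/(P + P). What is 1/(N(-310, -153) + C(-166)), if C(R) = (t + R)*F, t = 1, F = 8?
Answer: -1224/1614797 ≈ -0.00075799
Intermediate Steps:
C(R) = 8 + 8*R (C(R) = (1 + R)*8 = 8 + 8*R)
N(O, P) = 5/8 + (74 + O)/(16*P) (N(O, P) = 5/8 + ((O + 74)/(P + P))/8 = 5/8 + ((74 + O)/((2*P)))/8 = 5/8 + ((74 + O)*(1/(2*P)))/8 = 5/8 + ((74 + O)/(2*P))/8 = 5/8 + (74 + O)/(16*P))
1/(N(-310, -153) + C(-166)) = 1/((1/16)*(74 - 310 + 10*(-153))/(-153) + (8 + 8*(-166))) = 1/((1/16)*(-1/153)*(74 - 310 - 1530) + (8 - 1328)) = 1/((1/16)*(-1/153)*(-1766) - 1320) = 1/(883/1224 - 1320) = 1/(-1614797/1224) = -1224/1614797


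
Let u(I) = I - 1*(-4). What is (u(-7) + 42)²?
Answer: 1521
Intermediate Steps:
u(I) = 4 + I (u(I) = I + 4 = 4 + I)
(u(-7) + 42)² = ((4 - 7) + 42)² = (-3 + 42)² = 39² = 1521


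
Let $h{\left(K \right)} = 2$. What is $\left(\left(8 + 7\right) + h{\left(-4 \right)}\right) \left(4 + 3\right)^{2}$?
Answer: $833$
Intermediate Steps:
$\left(\left(8 + 7\right) + h{\left(-4 \right)}\right) \left(4 + 3\right)^{2} = \left(\left(8 + 7\right) + 2\right) \left(4 + 3\right)^{2} = \left(15 + 2\right) 7^{2} = 17 \cdot 49 = 833$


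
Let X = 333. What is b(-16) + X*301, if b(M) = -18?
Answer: 100215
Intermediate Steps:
b(-16) + X*301 = -18 + 333*301 = -18 + 100233 = 100215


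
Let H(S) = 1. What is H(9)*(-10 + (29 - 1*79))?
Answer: -60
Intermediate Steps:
H(9)*(-10 + (29 - 1*79)) = 1*(-10 + (29 - 1*79)) = 1*(-10 + (29 - 79)) = 1*(-10 - 50) = 1*(-60) = -60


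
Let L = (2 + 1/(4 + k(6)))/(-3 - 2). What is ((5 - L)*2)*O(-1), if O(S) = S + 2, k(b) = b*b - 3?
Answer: 400/37 ≈ 10.811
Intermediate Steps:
k(b) = -3 + b² (k(b) = b² - 3 = -3 + b²)
O(S) = 2 + S
L = -15/37 (L = (2 + 1/(4 + (-3 + 6²)))/(-3 - 2) = (2 + 1/(4 + (-3 + 36)))/(-5) = (2 + 1/(4 + 33))*(-⅕) = (2 + 1/37)*(-⅕) = (75/37)*(-⅕) = -15/37 ≈ -0.40541)
((5 - L)*2)*O(-1) = ((5 - 1*(-15/37))*2)*(2 - 1) = ((5 + 15/37)*2)*1 = ((200/37)*2)*1 = (400/37)*1 = 400/37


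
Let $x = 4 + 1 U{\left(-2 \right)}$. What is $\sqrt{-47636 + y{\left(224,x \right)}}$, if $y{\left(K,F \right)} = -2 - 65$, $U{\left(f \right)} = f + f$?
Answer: $i \sqrt{47703} \approx 218.41 i$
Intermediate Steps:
$U{\left(f \right)} = 2 f$
$x = 0$ ($x = 4 + 1 \cdot 2 \left(-2\right) = 4 + 1 \left(-4\right) = 4 - 4 = 0$)
$y{\left(K,F \right)} = -67$
$\sqrt{-47636 + y{\left(224,x \right)}} = \sqrt{-47636 - 67} = \sqrt{-47703} = i \sqrt{47703}$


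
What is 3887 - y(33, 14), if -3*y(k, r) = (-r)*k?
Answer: 3733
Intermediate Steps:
y(k, r) = k*r/3 (y(k, r) = -(-r)*k/3 = -(-1)*k*r/3 = k*r/3)
3887 - y(33, 14) = 3887 - 33*14/3 = 3887 - 1*154 = 3887 - 154 = 3733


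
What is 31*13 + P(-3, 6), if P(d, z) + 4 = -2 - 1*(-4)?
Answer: 401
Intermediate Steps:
P(d, z) = -2 (P(d, z) = -4 + (-2 - 1*(-4)) = -4 + (-2 + 4) = -4 + 2 = -2)
31*13 + P(-3, 6) = 31*13 - 2 = 403 - 2 = 401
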